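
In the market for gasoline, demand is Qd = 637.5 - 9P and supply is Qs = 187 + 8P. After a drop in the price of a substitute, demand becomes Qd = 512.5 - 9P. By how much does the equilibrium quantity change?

ΔQ = -1000/17

Original equilibrium: P* = 26.5, Q* = 399.
New equilibrium: 512.5 - 9P = 187 + 8P, so 325.5 = 17P and P' = 651/34; Q' = 512.5 − 9(651/34) = 5783/17.
Change in quantity: 5783/17 − 399 = -1000/17.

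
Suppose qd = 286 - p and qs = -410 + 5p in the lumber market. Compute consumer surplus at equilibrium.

Consumer surplus = 14450

Equilibrium: 286 - p = -410 + 5p gives p* = 116, q* = 170.
Demand choke price (qd = 0): p = 286.
CS = ½(286 − 116)(170) = 14450.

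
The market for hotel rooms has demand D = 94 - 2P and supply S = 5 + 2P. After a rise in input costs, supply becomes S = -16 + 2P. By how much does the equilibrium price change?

Original equilibrium: P* = 22.25, Q* = 49.5.
New equilibrium: 94 - 2P = -16 + 2P, so 110 = 4P and P' = 27.5; Q' = 94 − 2(27.5) = 39.
Change in price: 27.5 − 22.25 = 5.25.

ΔP = 5.25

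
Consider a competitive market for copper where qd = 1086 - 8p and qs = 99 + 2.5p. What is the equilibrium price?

Set qd = qs: 1086 - 8p = 99 + 2.5p.
987 = 10.5p, so p* = 94.
q* = 1086 − 8(94) = 334.

p* = 94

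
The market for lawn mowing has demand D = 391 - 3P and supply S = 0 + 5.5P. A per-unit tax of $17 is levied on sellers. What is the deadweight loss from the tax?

Deadweight loss = 280.5

Pre-tax equilibrium: P* = 46, Q* = 253.
Tax on sellers shifts supply to S = 0 + 5.5(P − 17) = -93.5 + 5.5P.
391 - 3P = -93.5 + 5.5P gives buyer price Pb = 57; sellers receive Ps = 57 − 17 = 40.
New quantity: Q = 391 − 3(57) = 220.
DWL = ½ × 17 × (253 − 220) = 280.5.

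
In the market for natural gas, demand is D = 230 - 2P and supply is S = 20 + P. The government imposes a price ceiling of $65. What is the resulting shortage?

Equilibrium price would be P* = 70, so the ceiling at 65 binds.
At P = 65: D = 230 − 2(65) = 100, S = 20 + 1(65) = 85.
Shortage = 100 − 85 = 15.

Shortage = 15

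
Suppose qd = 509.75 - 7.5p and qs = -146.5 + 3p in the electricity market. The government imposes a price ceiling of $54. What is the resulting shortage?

Equilibrium price would be p* = 62.5, so the ceiling at 54 binds.
At p = 54: qd = 509.75 − 7.5(54) = 104.75, qs = -146.5 + 3(54) = 15.5.
Shortage = 104.75 − 15.5 = 89.25.

Shortage = 89.25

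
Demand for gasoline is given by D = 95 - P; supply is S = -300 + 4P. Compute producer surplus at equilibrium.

Equilibrium: 95 - P = -300 + 4P gives P* = 79, Q* = 16.
Supply starts at P = 75 (where S = 0).
PS = ½(79 − 75)(16) = 32.

Producer surplus = 32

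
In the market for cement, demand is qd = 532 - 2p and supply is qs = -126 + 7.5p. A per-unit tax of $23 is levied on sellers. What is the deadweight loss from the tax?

Deadweight loss = 7935/19

Pre-tax equilibrium: p* = 1316/19, q* = 7476/19.
Tax on sellers shifts supply to qs = -126 + 7.5(p − 23) = -298.5 + 7.5p.
532 - 2p = -298.5 + 7.5p gives buyer price pb = 1661/19; sellers receive ps = 1661/19 − 23 = 1224/19.
New quantity: q = 532 − 2(1661/19) = 6786/19.
DWL = ½ × 23 × (7476/19 − 6786/19) = 7935/19.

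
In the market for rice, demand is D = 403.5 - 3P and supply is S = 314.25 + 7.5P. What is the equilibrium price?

Set D = S: 403.5 - 3P = 314.25 + 7.5P.
89.25 = 10.5P, so P* = 8.5.
Q* = 403.5 − 3(8.5) = 378.

P* = 8.5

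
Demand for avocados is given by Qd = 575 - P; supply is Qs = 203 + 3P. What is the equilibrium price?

Set Qd = Qs: 575 - P = 203 + 3P.
372 = 4P, so P* = 93.
Q* = 575 − 1(93) = 482.

P* = 93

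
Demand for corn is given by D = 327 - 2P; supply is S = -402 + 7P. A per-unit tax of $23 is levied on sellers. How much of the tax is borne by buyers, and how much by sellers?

Pre-tax equilibrium: P* = 81, Q* = 165.
Tax on sellers shifts supply to S = -402 + 7(P − 23) = -563 + 7P.
327 - 2P = -563 + 7P gives buyer price Pb = 890/9; sellers receive Ps = 890/9 − 23 = 683/9.
New quantity: Q = 327 − 2(890/9) = 1163/9.
Buyer burden = 890/9 − 81 = 161/9; seller burden = 81 − 683/9 = 46/9.

Buyers bear 161/9, sellers bear 46/9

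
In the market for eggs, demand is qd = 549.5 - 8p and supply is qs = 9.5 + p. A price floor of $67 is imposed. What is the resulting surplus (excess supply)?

Surplus = 63

Equilibrium price would be p* = 60, so the floor at 67 binds.
At p = 67: qd = 13.5, qs = 76.5.
Surplus = 76.5 − 13.5 = 63.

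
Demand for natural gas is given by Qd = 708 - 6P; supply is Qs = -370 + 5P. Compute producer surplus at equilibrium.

Producer surplus = 1440

Equilibrium: 708 - 6P = -370 + 5P gives P* = 98, Q* = 120.
Supply starts at P = 74 (where Qs = 0).
PS = ½(98 − 74)(120) = 1440.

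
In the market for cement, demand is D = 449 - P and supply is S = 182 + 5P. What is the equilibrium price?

P* = 44.5

Set D = S: 449 - P = 182 + 5P.
267 = 6P, so P* = 44.5.
Q* = 449 − 1(44.5) = 404.5.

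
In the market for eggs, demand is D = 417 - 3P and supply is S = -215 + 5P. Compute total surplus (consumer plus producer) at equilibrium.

Equilibrium: 417 - 3P = -215 + 5P gives P* = 79, Q* = 180.
Demand choke price: P = 139; supply starts at P = 43.
CS = ½(139 − 79)(180) = 5400; PS = ½(79 − 43)(180) = 3240.

Total surplus = 8640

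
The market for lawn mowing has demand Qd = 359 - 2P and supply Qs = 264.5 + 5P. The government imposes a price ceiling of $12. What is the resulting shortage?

Shortage = 10.5

Equilibrium price would be P* = 13.5, so the ceiling at 12 binds.
At P = 12: Qd = 359 − 2(12) = 335, Qs = 264.5 + 5(12) = 324.5.
Shortage = 335 − 324.5 = 10.5.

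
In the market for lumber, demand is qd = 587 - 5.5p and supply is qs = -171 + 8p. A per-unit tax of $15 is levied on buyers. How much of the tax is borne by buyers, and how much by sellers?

Pre-tax equilibrium: p* = 1516/27, q* = 7511/27.
Tax on buyers shifts demand to qd = 587 − 5.5(p + 15) = 504.5 - 5.5p.
504.5 - 5.5p = -171 + 8p gives seller price ps = 1351/27; buyers pay pb = 1351/27 + 15 = 1756/27.
New quantity: q = 587 − 5.5(1756/27) = 6191/27.
Buyer burden = 1756/27 − 1516/27 = 80/9; seller burden = 1516/27 − 1351/27 = 55/9.

Buyers bear 80/9, sellers bear 55/9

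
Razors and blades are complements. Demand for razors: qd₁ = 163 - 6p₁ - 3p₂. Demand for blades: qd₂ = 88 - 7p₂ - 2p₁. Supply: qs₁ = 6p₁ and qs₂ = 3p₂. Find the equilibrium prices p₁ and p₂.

Market 1: 163 - 6p₁ - 3p₂ = 6p₁ → 12p₁ + 3p₂ = 163.
Market 2: 10p₂ + 2p₁ = 88.
Eliminating p₂: 10×(1) − 3×(2) gives 114p₁ = 1366, so p₁ = 683/57.
Back-substitute into (2): p₂ = (88 − 2×683/57) / 10 = 365/57.

p₁ = 683/57, p₂ = 365/57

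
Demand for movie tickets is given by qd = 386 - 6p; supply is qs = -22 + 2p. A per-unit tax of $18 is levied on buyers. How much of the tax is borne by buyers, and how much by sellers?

Buyers bear $4.5, sellers bear $13.5

Pre-tax equilibrium: p* = 51, q* = 80.
Tax on buyers shifts demand to qd = 386 − 6(p + 18) = 278 - 6p.
278 - 6p = -22 + 2p gives seller price ps = 37.5; buyers pay pb = 37.5 + 18 = 55.5.
New quantity: q = 386 − 6(55.5) = 53.
Buyer burden = 55.5 − 51 = 4.5; seller burden = 51 − 37.5 = 13.5.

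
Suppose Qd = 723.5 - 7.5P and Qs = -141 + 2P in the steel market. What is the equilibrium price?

Set Qd = Qs: 723.5 - 7.5P = -141 + 2P.
864.5 = 9.5P, so P* = 91.
Q* = 723.5 − 7.5(91) = 41.

P* = 91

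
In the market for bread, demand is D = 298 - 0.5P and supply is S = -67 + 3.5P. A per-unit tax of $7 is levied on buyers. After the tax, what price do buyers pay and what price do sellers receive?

Buyers pay $97.375, sellers receive $90.375

Pre-tax equilibrium: P* = 91.25, Q* = 252.375.
Tax on buyers shifts demand to D = 298 − 0.5(P + 7) = 294.5 - 0.5P.
294.5 - 0.5P = -67 + 3.5P gives seller price Ps = 90.375; buyers pay Pb = 90.375 + 7 = 97.375.
New quantity: Q = 298 − 0.5(97.375) = 249.3125.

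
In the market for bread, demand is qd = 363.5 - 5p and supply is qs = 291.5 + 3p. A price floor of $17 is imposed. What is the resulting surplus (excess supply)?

Equilibrium price would be p* = 9, so the floor at 17 binds.
At p = 17: qd = 278.5, qs = 342.5.
Surplus = 342.5 − 278.5 = 64.

Surplus = 64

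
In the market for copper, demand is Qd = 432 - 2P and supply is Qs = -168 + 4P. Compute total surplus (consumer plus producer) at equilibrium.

Total surplus = 20184

Equilibrium: 432 - 2P = -168 + 4P gives P* = 100, Q* = 232.
Demand choke price: P = 216; supply starts at P = 42.
CS = ½(216 − 100)(232) = 13456; PS = ½(100 − 42)(232) = 6728.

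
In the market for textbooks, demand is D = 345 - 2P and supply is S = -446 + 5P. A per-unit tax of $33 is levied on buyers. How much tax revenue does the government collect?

Pre-tax equilibrium: P* = 113, Q* = 119.
Tax on buyers shifts demand to D = 345 − 2(P + 33) = 279 - 2P.
279 - 2P = -446 + 5P gives seller price Ps = 725/7; buyers pay Pb = 725/7 + 33 = 956/7.
New quantity: Q = 345 − 2(956/7) = 503/7.
Revenue = 33 × 503/7 = 16599/7.

Tax revenue = 16599/7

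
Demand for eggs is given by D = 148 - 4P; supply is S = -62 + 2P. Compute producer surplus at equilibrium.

Producer surplus = 16

Equilibrium: 148 - 4P = -62 + 2P gives P* = 35, Q* = 8.
Supply starts at P = 31 (where S = 0).
PS = ½(35 − 31)(8) = 16.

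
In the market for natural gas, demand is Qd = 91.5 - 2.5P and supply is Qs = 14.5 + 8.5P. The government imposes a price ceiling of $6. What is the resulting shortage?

Shortage = 11

Equilibrium price would be P* = 7, so the ceiling at 6 binds.
At P = 6: Qd = 91.5 − 2.5(6) = 76.5, Qs = 14.5 + 8.5(6) = 65.5.
Shortage = 76.5 − 65.5 = 11.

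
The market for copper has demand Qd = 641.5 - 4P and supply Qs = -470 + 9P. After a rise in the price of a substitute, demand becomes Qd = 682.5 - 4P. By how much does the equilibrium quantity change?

Original equilibrium: P* = 85.5, Q* = 299.5.
New equilibrium: 682.5 - 4P = -470 + 9P, so 1152.5 = 13P and P' = 2305/26; Q' = 682.5 − 4(2305/26) = 8525/26.
Change in quantity: 8525/26 − 299.5 = 369/13.

ΔQ = 369/13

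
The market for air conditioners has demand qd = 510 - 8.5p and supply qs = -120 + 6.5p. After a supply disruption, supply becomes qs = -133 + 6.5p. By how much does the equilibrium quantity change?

Δq = -221/30

Original equilibrium: p* = 42, q* = 153.
New equilibrium: 510 - 8.5p = -133 + 6.5p, so 643 = 15p and p' = 643/15; q' = 510 − 8.5(643/15) = 4369/30.
Change in quantity: 4369/30 − 153 = -221/30.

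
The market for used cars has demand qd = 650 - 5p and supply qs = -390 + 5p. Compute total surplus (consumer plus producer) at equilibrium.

Total surplus = 3380

Equilibrium: 650 - 5p = -390 + 5p gives p* = 104, q* = 130.
Demand choke price: p = 130; supply starts at p = 78.
CS = ½(130 − 104)(130) = 1690; PS = ½(104 − 78)(130) = 1690.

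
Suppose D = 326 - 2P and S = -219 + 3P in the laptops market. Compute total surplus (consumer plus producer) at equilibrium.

Equilibrium: 326 - 2P = -219 + 3P gives P* = 109, Q* = 108.
Demand choke price: P = 163; supply starts at P = 73.
CS = ½(163 − 109)(108) = 2916; PS = ½(109 − 73)(108) = 1944.

Total surplus = 4860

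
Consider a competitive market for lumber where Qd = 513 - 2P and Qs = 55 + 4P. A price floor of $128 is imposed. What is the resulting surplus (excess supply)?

Surplus = 310

Equilibrium price would be P* = 229/3, so the floor at 128 binds.
At P = 128: Qd = 257, Qs = 567.
Surplus = 567 − 257 = 310.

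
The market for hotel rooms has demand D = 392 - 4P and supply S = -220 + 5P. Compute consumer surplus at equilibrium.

Consumer surplus = 1800

Equilibrium: 392 - 4P = -220 + 5P gives P* = 68, Q* = 120.
Demand choke price (D = 0): P = 98.
CS = ½(98 − 68)(120) = 1800.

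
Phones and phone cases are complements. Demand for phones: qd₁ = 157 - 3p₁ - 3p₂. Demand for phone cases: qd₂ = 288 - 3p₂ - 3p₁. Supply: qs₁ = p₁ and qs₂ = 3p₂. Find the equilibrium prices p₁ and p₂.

p₁ = 5.2, p₂ = 45.4

Market 1: 157 - 3p₁ - 3p₂ = p₁ → 4p₁ + 3p₂ = 157.
Market 2: 6p₂ + 3p₁ = 288.
Eliminating p₂: 6×(1) − 3×(2) gives 15p₁ = 78, so p₁ = 5.2.
Back-substitute into (2): p₂ = (288 − 3×5.2) / 6 = 45.4.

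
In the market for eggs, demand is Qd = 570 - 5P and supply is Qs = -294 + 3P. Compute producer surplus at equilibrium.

Producer surplus = 150

Equilibrium: 570 - 5P = -294 + 3P gives P* = 108, Q* = 30.
Supply starts at P = 98 (where Qs = 0).
PS = ½(108 − 98)(30) = 150.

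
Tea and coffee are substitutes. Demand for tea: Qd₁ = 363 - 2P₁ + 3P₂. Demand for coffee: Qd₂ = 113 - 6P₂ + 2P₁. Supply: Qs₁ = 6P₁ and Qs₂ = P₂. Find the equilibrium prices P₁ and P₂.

Market 1: 363 - 2P₁ + 3P₂ = 6P₁ → 8P₁ - 3P₂ = 363.
Market 2: 7P₂ - 2P₁ = 113.
Eliminating P₂: 7×(1) + 3×(2) gives 50P₁ = 2880, so P₁ = 57.6.
Back-substitute into (2): P₂ = (113 + 2×57.6) / 7 = 32.6.

P₁ = 57.6, P₂ = 32.6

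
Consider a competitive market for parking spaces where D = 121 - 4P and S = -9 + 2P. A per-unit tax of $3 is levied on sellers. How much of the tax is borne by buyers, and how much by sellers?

Buyers bear $1, sellers bear $2

Pre-tax equilibrium: P* = 65/3, Q* = 103/3.
Tax on sellers shifts supply to S = -9 + 2(P − 3) = -15 + 2P.
121 - 4P = -15 + 2P gives buyer price Pb = 68/3; sellers receive Ps = 68/3 − 3 = 59/3.
New quantity: Q = 121 − 4(68/3) = 91/3.
Buyer burden = 68/3 − 65/3 = 1; seller burden = 65/3 − 59/3 = 2.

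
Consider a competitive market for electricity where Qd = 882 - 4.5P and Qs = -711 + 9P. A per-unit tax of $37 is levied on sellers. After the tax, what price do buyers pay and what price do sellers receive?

Pre-tax equilibrium: P* = 118, Q* = 351.
Tax on sellers shifts supply to Qs = -711 + 9(P − 37) = -1044 + 9P.
882 - 4.5P = -1044 + 9P gives buyer price Pb = 428/3; sellers receive Ps = 428/3 − 37 = 317/3.
New quantity: Q = 882 − 4.5(428/3) = 240.

Buyers pay 428/3, sellers receive 317/3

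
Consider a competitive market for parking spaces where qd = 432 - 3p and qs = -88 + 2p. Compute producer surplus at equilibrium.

Producer surplus = 3600

Equilibrium: 432 - 3p = -88 + 2p gives p* = 104, q* = 120.
Supply starts at p = 44 (where qs = 0).
PS = ½(104 − 44)(120) = 3600.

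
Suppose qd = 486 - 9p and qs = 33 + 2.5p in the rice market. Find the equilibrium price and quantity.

Set qd = qs: 486 - 9p = 33 + 2.5p.
453 = 11.5p, so p* = 906/23.
q* = 486 − 9(906/23) = 3024/23.

p* = 906/23, q* = 3024/23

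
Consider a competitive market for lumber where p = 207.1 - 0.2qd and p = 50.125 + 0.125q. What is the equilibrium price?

p* = 110.5

Set the two price expressions equal: 207.1 - 0.2q = 50.125 + 0.125q.
156.975 = 0.325q, so q* = 483.
p* = 207.1 − (0.2)(483) = 110.5.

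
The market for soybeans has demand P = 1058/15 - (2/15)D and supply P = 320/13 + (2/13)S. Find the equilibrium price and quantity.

P* = 689/14, Q* = 4477/28

Set the two price expressions equal: 1058/15 - (2/15)Q = 320/13 + (2/13)Q.
8954/195 = (56/195)Q, so Q* = 4477/28.
P* = 1058/15 − (2/15)(4477/28) = 689/14.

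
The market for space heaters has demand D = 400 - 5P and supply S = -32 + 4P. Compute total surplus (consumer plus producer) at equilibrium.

Total surplus = 5760

Equilibrium: 400 - 5P = -32 + 4P gives P* = 48, Q* = 160.
Demand choke price: P = 80; supply starts at P = 8.
CS = ½(80 − 48)(160) = 2560; PS = ½(48 − 8)(160) = 3200.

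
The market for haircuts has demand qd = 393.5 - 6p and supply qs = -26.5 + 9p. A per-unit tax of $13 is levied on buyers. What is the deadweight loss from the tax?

Deadweight loss = 304.2

Pre-tax equilibrium: p* = 28, q* = 225.5.
Tax on buyers shifts demand to qd = 393.5 − 6(p + 13) = 315.5 - 6p.
315.5 - 6p = -26.5 + 9p gives seller price ps = 22.8; buyers pay pb = 22.8 + 13 = 35.8.
New quantity: q = 393.5 − 6(35.8) = 178.7.
DWL = ½ × 13 × (225.5 − 178.7) = 304.2.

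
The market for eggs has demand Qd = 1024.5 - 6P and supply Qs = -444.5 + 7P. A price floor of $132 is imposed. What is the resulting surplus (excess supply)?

Equilibrium price would be P* = 113, so the floor at 132 binds.
At P = 132: Qd = 232.5, Qs = 479.5.
Surplus = 479.5 − 232.5 = 247.

Surplus = 247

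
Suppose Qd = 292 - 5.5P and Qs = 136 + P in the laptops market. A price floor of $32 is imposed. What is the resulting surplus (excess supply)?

Equilibrium price would be P* = 24, so the floor at 32 binds.
At P = 32: Qd = 116, Qs = 168.
Surplus = 168 − 116 = 52.

Surplus = 52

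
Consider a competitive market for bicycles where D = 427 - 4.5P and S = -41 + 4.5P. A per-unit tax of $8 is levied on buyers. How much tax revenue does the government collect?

Pre-tax equilibrium: P* = 52, Q* = 193.
Tax on buyers shifts demand to D = 427 − 4.5(P + 8) = 391 - 4.5P.
391 - 4.5P = -41 + 4.5P gives seller price Ps = 48; buyers pay Pb = 48 + 8 = 56.
New quantity: Q = 427 − 4.5(56) = 175.
Revenue = 8 × 175 = 1400.

Tax revenue = 1400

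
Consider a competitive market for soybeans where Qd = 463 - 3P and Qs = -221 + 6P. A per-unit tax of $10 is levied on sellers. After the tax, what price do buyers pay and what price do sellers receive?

Buyers pay 248/3, sellers receive 218/3

Pre-tax equilibrium: P* = 76, Q* = 235.
Tax on sellers shifts supply to Qs = -221 + 6(P − 10) = -281 + 6P.
463 - 3P = -281 + 6P gives buyer price Pb = 248/3; sellers receive Ps = 248/3 − 10 = 218/3.
New quantity: Q = 463 − 3(248/3) = 215.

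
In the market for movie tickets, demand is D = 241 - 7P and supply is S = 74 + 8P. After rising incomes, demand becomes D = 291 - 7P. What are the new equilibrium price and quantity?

Original equilibrium: P* = 167/15, Q* = 2446/15.
New equilibrium: 291 - 7P = 74 + 8P, so 217 = 15P and P' = 217/15; Q' = 291 − 7(217/15) = 2846/15.

P' = 217/15, Q' = 2846/15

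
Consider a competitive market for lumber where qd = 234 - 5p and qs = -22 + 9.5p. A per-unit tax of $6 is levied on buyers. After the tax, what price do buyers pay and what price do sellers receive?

Pre-tax equilibrium: p* = 512/29, q* = 4226/29.
Tax on buyers shifts demand to qd = 234 − 5(p + 6) = 204 - 5p.
204 - 5p = -22 + 9.5p gives seller price ps = 452/29; buyers pay pb = 452/29 + 6 = 626/29.
New quantity: q = 234 − 5(626/29) = 3656/29.

Buyers pay 626/29, sellers receive 452/29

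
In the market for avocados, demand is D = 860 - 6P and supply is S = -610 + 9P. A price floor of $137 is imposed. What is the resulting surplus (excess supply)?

Surplus = 585

Equilibrium price would be P* = 98, so the floor at 137 binds.
At P = 137: D = 38, S = 623.
Surplus = 623 − 38 = 585.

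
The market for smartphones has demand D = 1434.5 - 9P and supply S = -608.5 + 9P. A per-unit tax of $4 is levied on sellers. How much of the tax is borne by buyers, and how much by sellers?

Buyers bear $2, sellers bear $2

Pre-tax equilibrium: P* = 113.5, Q* = 413.
Tax on sellers shifts supply to S = -608.5 + 9(P − 4) = -644.5 + 9P.
1434.5 - 9P = -644.5 + 9P gives buyer price Pb = 115.5; sellers receive Ps = 115.5 − 4 = 111.5.
New quantity: Q = 1434.5 − 9(115.5) = 395.
Buyer burden = 115.5 − 113.5 = 2; seller burden = 113.5 − 111.5 = 2.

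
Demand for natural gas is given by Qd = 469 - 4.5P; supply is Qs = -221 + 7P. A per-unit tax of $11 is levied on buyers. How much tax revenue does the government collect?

Tax revenue = 42724/23

Pre-tax equilibrium: P* = 60, Q* = 199.
Tax on buyers shifts demand to Qd = 469 − 4.5(P + 11) = 419.5 - 4.5P.
419.5 - 4.5P = -221 + 7P gives seller price Ps = 1281/23; buyers pay Pb = 1281/23 + 11 = 1534/23.
New quantity: Q = 469 − 4.5(1534/23) = 3884/23.
Revenue = 11 × 3884/23 = 42724/23.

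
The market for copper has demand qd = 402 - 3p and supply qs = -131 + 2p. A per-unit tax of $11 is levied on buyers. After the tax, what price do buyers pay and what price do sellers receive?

Pre-tax equilibrium: p* = 106.6, q* = 82.2.
Tax on buyers shifts demand to qd = 402 − 3(p + 11) = 369 - 3p.
369 - 3p = -131 + 2p gives seller price ps = 100; buyers pay pb = 100 + 11 = 111.
New quantity: q = 402 − 3(111) = 69.

Buyers pay $111, sellers receive $100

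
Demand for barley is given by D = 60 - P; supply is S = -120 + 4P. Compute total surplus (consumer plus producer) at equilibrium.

Equilibrium: 60 - P = -120 + 4P gives P* = 36, Q* = 24.
Demand choke price: P = 60; supply starts at P = 30.
CS = ½(60 − 36)(24) = 288; PS = ½(36 − 30)(24) = 72.

Total surplus = 360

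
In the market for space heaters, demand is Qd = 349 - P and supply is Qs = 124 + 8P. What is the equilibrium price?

Set Qd = Qs: 349 - P = 124 + 8P.
225 = 9P, so P* = 25.
Q* = 349 − 1(25) = 324.

P* = 25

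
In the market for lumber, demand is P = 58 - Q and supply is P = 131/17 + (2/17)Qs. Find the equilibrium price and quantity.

Set the two price expressions equal: 58 - Q = 131/17 + (2/17)Q.
855/17 = (19/17)Q, so Q* = 45.
P* = 58 − (1)(45) = 13.

P* = 13, Q* = 45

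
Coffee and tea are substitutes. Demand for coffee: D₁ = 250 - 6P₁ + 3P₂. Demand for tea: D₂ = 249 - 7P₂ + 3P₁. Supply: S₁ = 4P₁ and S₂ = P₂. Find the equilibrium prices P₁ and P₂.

P₁ = 2747/71, P₂ = 3240/71

Market 1: 250 - 6P₁ + 3P₂ = 4P₁ → 10P₁ - 3P₂ = 250.
Market 2: 8P₂ - 3P₁ = 249.
Eliminating P₂: 8×(1) + 3×(2) gives 71P₁ = 2747, so P₁ = 2747/71.
Back-substitute into (2): P₂ = (249 + 3×2747/71) / 8 = 3240/71.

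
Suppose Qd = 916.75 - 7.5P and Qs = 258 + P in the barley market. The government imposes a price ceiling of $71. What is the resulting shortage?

Shortage = 55.25

Equilibrium price would be P* = 77.5, so the ceiling at 71 binds.
At P = 71: Qd = 916.75 − 7.5(71) = 384.25, Qs = 258 + 1(71) = 329.
Shortage = 384.25 − 329 = 55.25.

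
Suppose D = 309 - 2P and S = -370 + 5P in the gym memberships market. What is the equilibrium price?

P* = 97

Set D = S: 309 - 2P = -370 + 5P.
679 = 7P, so P* = 97.
Q* = 309 − 2(97) = 115.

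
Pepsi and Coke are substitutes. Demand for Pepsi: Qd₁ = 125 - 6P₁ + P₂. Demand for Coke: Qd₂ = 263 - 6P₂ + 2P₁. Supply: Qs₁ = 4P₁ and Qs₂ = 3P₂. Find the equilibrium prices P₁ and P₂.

Market 1: 125 - 6P₁ + P₂ = 4P₁ → 10P₁ - P₂ = 125.
Market 2: 9P₂ - 2P₁ = 263.
Eliminating P₂: 9×(1) + 1×(2) gives 88P₁ = 1388, so P₁ = 347/22.
Back-substitute into (2): P₂ = (263 + 2×347/22) / 9 = 360/11.

P₁ = 347/22, P₂ = 360/11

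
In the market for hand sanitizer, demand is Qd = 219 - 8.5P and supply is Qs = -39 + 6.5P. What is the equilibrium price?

Set Qd = Qs: 219 - 8.5P = -39 + 6.5P.
258 = 15P, so P* = 17.2.
Q* = 219 − 8.5(17.2) = 72.8.

P* = 17.2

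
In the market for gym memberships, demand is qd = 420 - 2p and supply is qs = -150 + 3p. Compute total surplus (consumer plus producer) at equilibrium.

Total surplus = 15360

Equilibrium: 420 - 2p = -150 + 3p gives p* = 114, q* = 192.
Demand choke price: p = 210; supply starts at p = 50.
CS = ½(210 − 114)(192) = 9216; PS = ½(114 − 50)(192) = 6144.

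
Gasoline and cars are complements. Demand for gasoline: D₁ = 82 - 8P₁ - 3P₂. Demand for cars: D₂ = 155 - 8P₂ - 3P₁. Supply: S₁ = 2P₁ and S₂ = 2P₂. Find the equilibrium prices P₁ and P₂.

P₁ = 355/91, P₂ = 1304/91

Market 1: 82 - 8P₁ - 3P₂ = 2P₁ → 10P₁ + 3P₂ = 82.
Market 2: 10P₂ + 3P₁ = 155.
Eliminating P₂: 10×(1) − 3×(2) gives 91P₁ = 355, so P₁ = 355/91.
Back-substitute into (2): P₂ = (155 − 3×355/91) / 10 = 1304/91.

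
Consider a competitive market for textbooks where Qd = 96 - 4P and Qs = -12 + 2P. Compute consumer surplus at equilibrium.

Equilibrium: 96 - 4P = -12 + 2P gives P* = 18, Q* = 24.
Demand choke price (Qd = 0): P = 24.
CS = ½(24 − 18)(24) = 72.

Consumer surplus = 72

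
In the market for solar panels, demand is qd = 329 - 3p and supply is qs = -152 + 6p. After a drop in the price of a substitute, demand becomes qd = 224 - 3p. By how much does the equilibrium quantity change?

Δq = -70

Original equilibrium: p* = 481/9, q* = 506/3.
New equilibrium: 224 - 3p = -152 + 6p, so 376 = 9p and p' = 376/9; q' = 224 − 3(376/9) = 296/3.
Change in quantity: 296/3 − 506/3 = -70.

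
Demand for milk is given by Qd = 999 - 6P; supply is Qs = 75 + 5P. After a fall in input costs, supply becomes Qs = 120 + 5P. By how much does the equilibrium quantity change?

ΔQ = 270/11

Original equilibrium: P* = 84, Q* = 495.
New equilibrium: 999 - 6P = 120 + 5P, so 879 = 11P and P' = 879/11; Q' = 999 − 6(879/11) = 5715/11.
Change in quantity: 5715/11 − 495 = 270/11.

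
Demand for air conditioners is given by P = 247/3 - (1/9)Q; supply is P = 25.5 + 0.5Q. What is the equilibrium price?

Set the two price expressions equal: 247/3 - (1/9)Q = 25.5 + 0.5Q.
341/6 = (11/18)Q, so Q* = 93.
P* = 247/3 − (1/9)(93) = 72.

P* = 72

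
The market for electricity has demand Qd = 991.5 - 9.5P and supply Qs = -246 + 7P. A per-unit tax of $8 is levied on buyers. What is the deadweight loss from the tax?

Deadweight loss = 4256/33

Pre-tax equilibrium: P* = 75, Q* = 279.
Tax on buyers shifts demand to Qd = 991.5 − 9.5(P + 8) = 915.5 - 9.5P.
915.5 - 9.5P = -246 + 7P gives seller price Ps = 2323/33; buyers pay Pb = 2323/33 + 8 = 2587/33.
New quantity: Q = 991.5 − 9.5(2587/33) = 8143/33.
DWL = ½ × 8 × (279 − 8143/33) = 4256/33.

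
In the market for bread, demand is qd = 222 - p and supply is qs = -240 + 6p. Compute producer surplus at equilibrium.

Producer surplus = 2028

Equilibrium: 222 - p = -240 + 6p gives p* = 66, q* = 156.
Supply starts at p = 40 (where qs = 0).
PS = ½(66 − 40)(156) = 2028.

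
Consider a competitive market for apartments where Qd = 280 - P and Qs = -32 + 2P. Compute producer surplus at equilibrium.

Producer surplus = 7744

Equilibrium: 280 - P = -32 + 2P gives P* = 104, Q* = 176.
Supply starts at P = 16 (where Qs = 0).
PS = ½(104 − 16)(176) = 7744.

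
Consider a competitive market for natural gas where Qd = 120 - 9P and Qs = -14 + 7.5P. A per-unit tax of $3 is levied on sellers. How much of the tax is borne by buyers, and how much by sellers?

Pre-tax equilibrium: P* = 268/33, Q* = 516/11.
Tax on sellers shifts supply to Qs = -14 + 7.5(P − 3) = -36.5 + 7.5P.
120 - 9P = -36.5 + 7.5P gives buyer price Pb = 313/33; sellers receive Ps = 313/33 − 3 = 214/33.
New quantity: Q = 120 − 9(313/33) = 381/11.
Buyer burden = 313/33 − 268/33 = 15/11; seller burden = 268/33 − 214/33 = 18/11.

Buyers bear 15/11, sellers bear 18/11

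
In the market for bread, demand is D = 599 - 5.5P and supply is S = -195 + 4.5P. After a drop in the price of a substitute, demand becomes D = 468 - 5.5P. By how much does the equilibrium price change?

Original equilibrium: P* = 79.4, Q* = 162.3.
New equilibrium: 468 - 5.5P = -195 + 4.5P, so 663 = 10P and P' = 66.3; Q' = 468 − 5.5(66.3) = 103.35.
Change in price: 66.3 − 79.4 = -13.1.

ΔP = -13.1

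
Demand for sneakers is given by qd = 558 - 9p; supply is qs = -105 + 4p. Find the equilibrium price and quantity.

p* = 51, q* = 99

Set qd = qs: 558 - 9p = -105 + 4p.
663 = 13p, so p* = 51.
q* = 558 − 9(51) = 99.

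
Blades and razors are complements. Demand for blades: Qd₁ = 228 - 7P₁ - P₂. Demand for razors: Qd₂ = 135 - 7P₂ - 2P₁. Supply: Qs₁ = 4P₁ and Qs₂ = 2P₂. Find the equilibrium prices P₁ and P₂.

Market 1: 228 - 7P₁ - P₂ = 4P₁ → 11P₁ + P₂ = 228.
Market 2: 9P₂ + 2P₁ = 135.
Eliminating P₂: 9×(1) − 1×(2) gives 97P₁ = 1917, so P₁ = 1917/97.
Back-substitute into (2): P₂ = (135 − 2×1917/97) / 9 = 1029/97.

P₁ = 1917/97, P₂ = 1029/97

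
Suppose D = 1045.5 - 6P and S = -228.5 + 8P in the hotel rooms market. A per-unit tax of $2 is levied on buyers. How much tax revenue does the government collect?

Pre-tax equilibrium: P* = 91, Q* = 499.5.
Tax on buyers shifts demand to D = 1045.5 − 6(P + 2) = 1033.5 - 6P.
1033.5 - 6P = -228.5 + 8P gives seller price Ps = 631/7; buyers pay Pb = 631/7 + 2 = 645/7.
New quantity: Q = 1045.5 − 6(645/7) = 6897/14.
Revenue = 2 × 6897/14 = 6897/7.

Tax revenue = 6897/7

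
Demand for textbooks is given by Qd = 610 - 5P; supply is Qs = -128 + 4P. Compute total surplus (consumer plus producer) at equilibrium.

Equilibrium: 610 - 5P = -128 + 4P gives P* = 82, Q* = 200.
Demand choke price: P = 122; supply starts at P = 32.
CS = ½(122 − 82)(200) = 4000; PS = ½(82 − 32)(200) = 5000.

Total surplus = 9000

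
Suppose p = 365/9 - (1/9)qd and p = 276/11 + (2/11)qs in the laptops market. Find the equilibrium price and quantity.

p* = 1006/29, q* = 1531/29

Set the two price expressions equal: 365/9 - (1/9)q = 276/11 + (2/11)q.
1531/99 = (29/99)q, so q* = 1531/29.
p* = 365/9 − (1/9)(1531/29) = 1006/29.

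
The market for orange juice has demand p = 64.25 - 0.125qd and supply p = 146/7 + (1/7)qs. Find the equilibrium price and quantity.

p* = 44, q* = 162

Set the two price expressions equal: 64.25 - 0.125q = 146/7 + (1/7)q.
1215/28 = (15/56)q, so q* = 162.
p* = 64.25 − (0.125)(162) = 44.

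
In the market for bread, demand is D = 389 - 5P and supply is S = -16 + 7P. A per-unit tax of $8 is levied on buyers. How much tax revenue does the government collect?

Pre-tax equilibrium: P* = 33.75, Q* = 220.25.
Tax on buyers shifts demand to D = 389 − 5(P + 8) = 349 - 5P.
349 - 5P = -16 + 7P gives seller price Ps = 365/12; buyers pay Pb = 365/12 + 8 = 461/12.
New quantity: Q = 389 − 5(461/12) = 2363/12.
Revenue = 8 × 2363/12 = 4726/3.

Tax revenue = 4726/3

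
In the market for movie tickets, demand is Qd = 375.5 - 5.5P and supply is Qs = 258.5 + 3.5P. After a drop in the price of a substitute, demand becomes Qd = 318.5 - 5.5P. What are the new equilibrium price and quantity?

P' = 20/3, Q' = 1691/6

Original equilibrium: P* = 13, Q* = 304.
New equilibrium: 318.5 - 5.5P = 258.5 + 3.5P, so 60 = 9P and P' = 20/3; Q' = 318.5 − 5.5(20/3) = 1691/6.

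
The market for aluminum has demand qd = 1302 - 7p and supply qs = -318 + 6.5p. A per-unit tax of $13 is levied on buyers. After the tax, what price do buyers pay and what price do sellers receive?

Buyers pay 3409/27, sellers receive 3058/27

Pre-tax equilibrium: p* = 120, q* = 462.
Tax on buyers shifts demand to qd = 1302 − 7(p + 13) = 1211 - 7p.
1211 - 7p = -318 + 6.5p gives seller price ps = 3058/27; buyers pay pb = 3058/27 + 13 = 3409/27.
New quantity: q = 1302 − 7(3409/27) = 11291/27.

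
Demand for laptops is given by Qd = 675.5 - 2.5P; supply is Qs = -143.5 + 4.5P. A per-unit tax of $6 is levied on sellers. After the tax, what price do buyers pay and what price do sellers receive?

Pre-tax equilibrium: P* = 117, Q* = 383.
Tax on sellers shifts supply to Qs = -143.5 + 4.5(P − 6) = -170.5 + 4.5P.
675.5 - 2.5P = -170.5 + 4.5P gives buyer price Pb = 846/7; sellers receive Ps = 846/7 − 6 = 804/7.
New quantity: Q = 675.5 − 2.5(846/7) = 5227/14.

Buyers pay 846/7, sellers receive 804/7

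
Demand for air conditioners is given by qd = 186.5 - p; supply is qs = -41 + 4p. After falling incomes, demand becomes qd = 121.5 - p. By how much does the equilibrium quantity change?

Original equilibrium: p* = 45.5, q* = 141.
New equilibrium: 121.5 - p = -41 + 4p, so 162.5 = 5p and p' = 32.5; q' = 121.5 − 1(32.5) = 89.
Change in quantity: 89 − 141 = -52.

Δq = -52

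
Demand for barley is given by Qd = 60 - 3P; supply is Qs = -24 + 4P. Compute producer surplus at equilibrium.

Equilibrium: 60 - 3P = -24 + 4P gives P* = 12, Q* = 24.
Supply starts at P = 6 (where Qs = 0).
PS = ½(12 − 6)(24) = 72.

Producer surplus = 72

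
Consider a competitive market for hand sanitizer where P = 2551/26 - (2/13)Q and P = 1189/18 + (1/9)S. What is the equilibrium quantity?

Q* = 121

Set the two price expressions equal: 2551/26 - (2/13)Q = 1189/18 + (1/9)Q.
3751/117 = (31/117)Q, so Q* = 121.
P* = 2551/26 − (2/13)(121) = 79.5.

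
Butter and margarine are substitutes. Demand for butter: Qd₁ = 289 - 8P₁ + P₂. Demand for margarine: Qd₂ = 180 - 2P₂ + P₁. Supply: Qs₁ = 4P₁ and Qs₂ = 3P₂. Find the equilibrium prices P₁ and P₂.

P₁ = 1625/59, P₂ = 2449/59

Market 1: 289 - 8P₁ + P₂ = 4P₁ → 12P₁ - P₂ = 289.
Market 2: 5P₂ - P₁ = 180.
Eliminating P₂: 5×(1) + 1×(2) gives 59P₁ = 1625, so P₁ = 1625/59.
Back-substitute into (2): P₂ = (180 + 1×1625/59) / 5 = 2449/59.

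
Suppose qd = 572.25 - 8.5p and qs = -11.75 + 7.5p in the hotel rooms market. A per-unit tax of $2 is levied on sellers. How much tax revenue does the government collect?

Tax revenue = 508.0625

Pre-tax equilibrium: p* = 36.5, q* = 262.
Tax on sellers shifts supply to qs = -11.75 + 7.5(p − 2) = -26.75 + 7.5p.
572.25 - 8.5p = -26.75 + 7.5p gives buyer price pb = 37.4375; sellers receive ps = 37.4375 − 2 = 35.4375.
New quantity: q = 572.25 − 8.5(37.4375) = 254.03125.
Revenue = 2 × 254.03125 = 508.0625.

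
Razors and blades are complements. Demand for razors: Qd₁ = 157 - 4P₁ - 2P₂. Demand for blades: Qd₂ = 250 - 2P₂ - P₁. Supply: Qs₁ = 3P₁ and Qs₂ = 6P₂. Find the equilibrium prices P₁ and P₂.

Market 1: 157 - 4P₁ - 2P₂ = 3P₁ → 7P₁ + 2P₂ = 157.
Market 2: 8P₂ + P₁ = 250.
Eliminating P₂: 8×(1) − 2×(2) gives 54P₁ = 756, so P₁ = 14.
Back-substitute into (2): P₂ = (250 − 1×14) / 8 = 29.5.

P₁ = 14, P₂ = 29.5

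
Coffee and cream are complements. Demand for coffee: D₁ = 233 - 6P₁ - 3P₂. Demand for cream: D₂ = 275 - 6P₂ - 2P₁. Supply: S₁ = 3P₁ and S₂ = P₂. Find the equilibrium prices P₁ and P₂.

Market 1: 233 - 6P₁ - 3P₂ = 3P₁ → 9P₁ + 3P₂ = 233.
Market 2: 7P₂ + 2P₁ = 275.
Eliminating P₂: 7×(1) − 3×(2) gives 57P₁ = 806, so P₁ = 806/57.
Back-substitute into (2): P₂ = (275 − 2×806/57) / 7 = 2009/57.

P₁ = 806/57, P₂ = 2009/57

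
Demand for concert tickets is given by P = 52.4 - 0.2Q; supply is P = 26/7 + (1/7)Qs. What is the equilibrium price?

P* = 24

Set the two price expressions equal: 52.4 - 0.2Q = 26/7 + (1/7)Q.
1704/35 = (12/35)Q, so Q* = 142.
P* = 52.4 − (0.2)(142) = 24.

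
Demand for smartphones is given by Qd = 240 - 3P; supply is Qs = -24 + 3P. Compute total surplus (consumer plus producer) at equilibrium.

Total surplus = 3888

Equilibrium: 240 - 3P = -24 + 3P gives P* = 44, Q* = 108.
Demand choke price: P = 80; supply starts at P = 8.
CS = ½(80 − 44)(108) = 1944; PS = ½(44 − 8)(108) = 1944.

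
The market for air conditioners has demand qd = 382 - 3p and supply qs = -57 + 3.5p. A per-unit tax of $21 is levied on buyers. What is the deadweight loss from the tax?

Deadweight loss = 9261/26

Pre-tax equilibrium: p* = 878/13, q* = 2332/13.
Tax on buyers shifts demand to qd = 382 − 3(p + 21) = 319 - 3p.
319 - 3p = -57 + 3.5p gives seller price ps = 752/13; buyers pay pb = 752/13 + 21 = 1025/13.
New quantity: q = 382 − 3(1025/13) = 1891/13.
DWL = ½ × 21 × (2332/13 − 1891/13) = 9261/26.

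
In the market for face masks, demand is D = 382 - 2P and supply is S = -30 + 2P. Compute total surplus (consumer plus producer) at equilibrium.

Equilibrium: 382 - 2P = -30 + 2P gives P* = 103, Q* = 176.
Demand choke price: P = 191; supply starts at P = 15.
CS = ½(191 − 103)(176) = 7744; PS = ½(103 − 15)(176) = 7744.

Total surplus = 15488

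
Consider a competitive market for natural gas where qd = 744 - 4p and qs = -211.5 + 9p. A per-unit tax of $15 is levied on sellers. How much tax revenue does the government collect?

Pre-tax equilibrium: p* = 73.5, q* = 450.
Tax on sellers shifts supply to qs = -211.5 + 9(p − 15) = -346.5 + 9p.
744 - 4p = -346.5 + 9p gives buyer price pb = 2181/26; sellers receive ps = 2181/26 − 15 = 1791/26.
New quantity: q = 744 − 4(2181/26) = 5310/13.
Revenue = 15 × 5310/13 = 79650/13.

Tax revenue = 79650/13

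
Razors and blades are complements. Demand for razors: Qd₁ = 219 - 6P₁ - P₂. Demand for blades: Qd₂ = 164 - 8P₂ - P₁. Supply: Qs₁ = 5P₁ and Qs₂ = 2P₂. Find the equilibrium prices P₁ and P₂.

P₁ = 2026/109, P₂ = 1585/109

Market 1: 219 - 6P₁ - P₂ = 5P₁ → 11P₁ + P₂ = 219.
Market 2: 10P₂ + P₁ = 164.
Eliminating P₂: 10×(1) − 1×(2) gives 109P₁ = 2026, so P₁ = 2026/109.
Back-substitute into (2): P₂ = (164 − 1×2026/109) / 10 = 1585/109.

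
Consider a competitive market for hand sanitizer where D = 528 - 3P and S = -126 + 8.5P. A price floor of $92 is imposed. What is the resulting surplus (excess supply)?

Equilibrium price would be P* = 1308/23, so the floor at 92 binds.
At P = 92: D = 252, S = 656.
Surplus = 656 − 252 = 404.

Surplus = 404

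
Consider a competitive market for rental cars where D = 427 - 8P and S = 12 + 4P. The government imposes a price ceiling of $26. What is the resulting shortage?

Equilibrium price would be P* = 415/12, so the ceiling at 26 binds.
At P = 26: D = 427 − 8(26) = 219, S = 12 + 4(26) = 116.
Shortage = 219 − 116 = 103.

Shortage = 103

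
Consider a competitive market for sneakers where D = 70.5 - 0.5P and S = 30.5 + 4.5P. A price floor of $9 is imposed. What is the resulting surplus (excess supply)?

Surplus = 5

Equilibrium price would be P* = 8, so the floor at 9 binds.
At P = 9: D = 66, S = 71.
Surplus = 71 − 66 = 5.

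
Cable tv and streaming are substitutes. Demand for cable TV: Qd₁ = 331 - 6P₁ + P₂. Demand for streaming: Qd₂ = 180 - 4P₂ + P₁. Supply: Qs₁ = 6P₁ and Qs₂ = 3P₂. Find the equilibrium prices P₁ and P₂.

Market 1: 331 - 6P₁ + P₂ = 6P₁ → 12P₁ - P₂ = 331.
Market 2: 7P₂ - P₁ = 180.
Eliminating P₂: 7×(1) + 1×(2) gives 83P₁ = 2497, so P₁ = 2497/83.
Back-substitute into (2): P₂ = (180 + 1×2497/83) / 7 = 2491/83.

P₁ = 2497/83, P₂ = 2491/83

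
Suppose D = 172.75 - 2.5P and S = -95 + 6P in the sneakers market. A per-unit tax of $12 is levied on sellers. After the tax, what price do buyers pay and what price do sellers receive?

Pre-tax equilibrium: P* = 31.5, Q* = 94.
Tax on sellers shifts supply to S = -95 + 6(P − 12) = -167 + 6P.
172.75 - 2.5P = -167 + 6P gives buyer price Pb = 1359/34; sellers receive Ps = 1359/34 − 12 = 951/34.
New quantity: Q = 172.75 − 2.5(1359/34) = 1238/17.

Buyers pay 1359/34, sellers receive 951/34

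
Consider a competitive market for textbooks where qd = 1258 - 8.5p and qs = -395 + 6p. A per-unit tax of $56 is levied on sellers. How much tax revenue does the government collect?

Pre-tax equilibrium: p* = 114, q* = 289.
Tax on sellers shifts supply to qs = -395 + 6(p − 56) = -731 + 6p.
1258 - 8.5p = -731 + 6p gives buyer price pb = 3978/29; sellers receive ps = 3978/29 − 56 = 2354/29.
New quantity: q = 1258 − 8.5(3978/29) = 2669/29.
Revenue = 56 × 2669/29 = 149464/29.

Tax revenue = 149464/29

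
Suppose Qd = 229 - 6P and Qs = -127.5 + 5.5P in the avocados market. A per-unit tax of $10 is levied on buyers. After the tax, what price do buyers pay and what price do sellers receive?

Buyers pay 823/23, sellers receive 593/23

Pre-tax equilibrium: P* = 31, Q* = 43.
Tax on buyers shifts demand to Qd = 229 − 6(P + 10) = 169 - 6P.
169 - 6P = -127.5 + 5.5P gives seller price Ps = 593/23; buyers pay Pb = 593/23 + 10 = 823/23.
New quantity: Q = 229 − 6(823/23) = 329/23.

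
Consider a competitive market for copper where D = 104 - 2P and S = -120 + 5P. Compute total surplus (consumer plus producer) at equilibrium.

Total surplus = 560

Equilibrium: 104 - 2P = -120 + 5P gives P* = 32, Q* = 40.
Demand choke price: P = 52; supply starts at P = 24.
CS = ½(52 − 32)(40) = 400; PS = ½(32 − 24)(40) = 160.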